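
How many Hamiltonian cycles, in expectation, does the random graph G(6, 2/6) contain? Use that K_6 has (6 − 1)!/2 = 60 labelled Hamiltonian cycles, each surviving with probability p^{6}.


K_6 has (6 − 1)!/2 = 60 labelled Hamiltonian cycles.
For each such Hamiltonian cycle H, let X_H = 1 if all 6 edges of H are present in G. Then P[X_H = 1] = p^{6} = (1/3)^{6} = 1/729.
Summing the indicators: E[X] = Σ_H E[X_H] = 60 · p^{6} = 60 · 1/729 = 20/243.
Numerically: E[X] ≈ 0.0823.

E[X] = 60 · (1/3)^{6} = 20/243 ≈ 0.0823.


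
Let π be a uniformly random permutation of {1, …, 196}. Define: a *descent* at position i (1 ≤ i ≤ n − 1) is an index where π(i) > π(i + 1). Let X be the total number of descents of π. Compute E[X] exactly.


Write X = Σ X_I over i = 1, …, 195, with X_I the indicator of one descent.
There are 195 indicators.
For each fixed i, the pair (π(i), π(i+1)) is a uniformly random ordered pair of distinct values from {1, …, 196}; by symmetry P[π(i) > π(i+1)] = 1/2.
By linearity: E[X] = 195 · (1/2) = (196 − 1) · (1/2) = 195/2 ≈ 97.500000.

E[X] = 195/2 = 97.500000.


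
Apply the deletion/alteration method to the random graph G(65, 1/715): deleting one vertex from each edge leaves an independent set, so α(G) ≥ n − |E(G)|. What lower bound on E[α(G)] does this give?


E[|E(G)|] = C(65, 2)·p = 2080 · (1/715) = 32/11.
E[α(G)] ≥ n − E[|E(G)|] = 65 − 32/11 = 683/11.
Numerically: ≈ 62.09091.
(This is only a lower bound; the true E[α(G)] may be larger.)

E[α(G)] ≥ 683/11 ≈ 62.09091.


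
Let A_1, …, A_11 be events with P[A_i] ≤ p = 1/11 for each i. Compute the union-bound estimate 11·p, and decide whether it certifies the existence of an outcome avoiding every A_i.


Union bound: P[∪_{i=1}^{11} A_i] ≤ Σ_i P[A_i] ≤ 11·p = 11·(1/11) = 1.
Numerically: 1 ≈ 1.000.
Is 1 < 1? NO.
Since the bound 1 is ≥ 1, the union bound is uninformative here; it does NOT by itself certify existence.

11·p = 1 ≈ 1.000; existence NOT certified by the union bound.


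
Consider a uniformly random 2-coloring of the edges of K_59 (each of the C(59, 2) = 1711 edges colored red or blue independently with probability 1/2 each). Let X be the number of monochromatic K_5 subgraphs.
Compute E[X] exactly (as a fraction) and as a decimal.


Let X = Σ_S X_S over the C(59, 5) = 5006386 subsets S of size 5, where X_S = 1 if the K_5 on S is monochromatic.
For a fixed S, the K_5 on S has C(5, 2) = 10 edges. P[all 10 edges red] = (1/2)^10, and likewise for blue, so P[monochromatic] = 2·(1/2)^10 = 2^{1 − 10} = 1/512.
Summing: E[X] = C(59, 5) · 2^{1 − 10} = 5006386 · 1/512 = 2503193/256.
Numerically: E[X] ≈ 9778.098.

E[X] = C(59,5)·2^(1−C(5,2)) = 2503193/256 ≈ 9778.098.


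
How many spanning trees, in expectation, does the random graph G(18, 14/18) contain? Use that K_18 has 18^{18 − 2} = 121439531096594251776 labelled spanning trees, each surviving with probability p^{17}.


K_18 has 18^{18 − 2} = 121439531096594251776 labelled spanning trees.
For each such spanning tree H, let X_H = 1 if all 17 edges of H are present in G. Then P[X_H = 1] = p^{17} = (7/9)^{17} = 232630513987207/16677181699666569.
By linearity: E[X] = Σ_H E[X_H] = 121439531096594251776 · p^{17} = 121439531096594251776 · 232630513987207/16677181699666569 = 15245673364665597952/9.
Numerically: E[X] ≈ 1.694e+18.

E[X] = 121439531096594251776 · (7/9)^{17} = 15245673364665597952/9 ≈ 1.694e+18.


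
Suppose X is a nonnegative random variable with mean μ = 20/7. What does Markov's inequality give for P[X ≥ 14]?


μ = E[X] = 20/7, a = 14.
Markov: P[X ≥ 14] ≤ μ/a = (20/7)/14 = 10/49.
Numerically: ≈ 0.2041.
(Since a = 14 > μ = 2.8571, the bound 10/49 is < 1 and informative.)

P[X ≥ 14] ≤ 10/49 ≈ 0.2041.


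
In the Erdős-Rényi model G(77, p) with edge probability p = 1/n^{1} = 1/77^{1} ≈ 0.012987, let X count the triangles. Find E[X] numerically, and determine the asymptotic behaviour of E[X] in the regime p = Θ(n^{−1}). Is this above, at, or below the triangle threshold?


Number of potential triangles: C(77, 3) = 73150.
Each occurs with probability p³ ≈ (0.012987)³ ≈ 2.1904222e-06.
By linearity: E[X] = C(77, 3)·p³ ≈ 73150 · 2.1904222e-06 ≈ 0.16023.
Here α = 1, so p = 1/n is exactly at the triangle threshold p ~ 1/n. Asymptotically E[X] → c³/6 = 1³/6 = 1/6 ≈ 0.16667, a bounded constant. In this regime the triangle count is asymptotically Poisson(c³/6).

E[X] ≈ 0.16023; in regime p = Θ(1/n^{1}) E[X] stays bounded (at the triangle threshold p ~ 1/n).


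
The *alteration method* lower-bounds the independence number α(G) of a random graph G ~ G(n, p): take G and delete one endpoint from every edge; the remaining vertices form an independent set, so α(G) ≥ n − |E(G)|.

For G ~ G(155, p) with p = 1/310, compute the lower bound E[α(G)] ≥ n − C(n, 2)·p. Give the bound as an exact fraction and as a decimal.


E[|E(G)|] = C(155, 2)·p = 11935 · (1/310) = 77/2.
E[α(G)] ≥ n − E[|E(G)|] = 155 − 77/2 = 233/2.
Numerically: ≈ 116.50000.
(This is only a lower bound; the true E[α(G)] may be larger.)

E[α(G)] ≥ 233/2 ≈ 116.50000.


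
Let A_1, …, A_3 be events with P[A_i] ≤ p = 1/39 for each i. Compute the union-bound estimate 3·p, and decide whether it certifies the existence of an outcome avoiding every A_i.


Union bound: P[∪_{i=1}^{3} A_i] ≤ Σ_i P[A_i] ≤ 3·p = 3·(1/39) = 1/13.
Numerically: 1/13 ≈ 0.07692.
Is 1/13 < 1? YES.
Since P[∪ A_i] ≤ 1/13 < 1, the complement has P[∩ A_i^c] ≥ 1 − 1/13 = 12/13 > 0, so some outcome avoids every A_i.

3·p = 1/13 ≈ 0.07692; existence CERTIFIED by the union bound.


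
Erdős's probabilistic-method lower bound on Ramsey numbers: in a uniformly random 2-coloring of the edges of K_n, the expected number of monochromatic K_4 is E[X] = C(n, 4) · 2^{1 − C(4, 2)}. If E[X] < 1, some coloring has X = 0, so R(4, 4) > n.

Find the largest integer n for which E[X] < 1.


We need C(n, 4) · 2^{1 − 6} < 1, i.e. C(n, 4) < 2^{6 − 1} = 32.
Check values of n near the boundary:
  n = 4: C(4, 4) = 1; 1 < 32? YES
  n = 5: C(5, 4) = 5; 5 < 32? YES
  n = 6: C(6, 4) = 15; 15 < 32? YES
  n = 7: C(7, 4) = 35; 35 < 32? NO
  n = 8: C(8, 4) = 70; 70 < 32? NO
The largest n with C(n, 4) < 32 is n = 6 (where E[X] = 15/32 ≈ 0.469). Hence R(4, 4) > 6, i.e. R(4, 4) ≥ 7.

Largest n = 6; hence R(4, 4) > 6.


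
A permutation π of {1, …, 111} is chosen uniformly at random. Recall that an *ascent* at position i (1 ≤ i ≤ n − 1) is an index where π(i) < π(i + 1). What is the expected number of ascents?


Write X = Σ X_I over i = 1, …, 110, with X_I the indicator of one ascent.
There are 110 indicators.
For each fixed i, the pair (π(i), π(i+1)) is a uniformly random ordered pair of distinct values from {1, …, 111}; by symmetry P[π(i) < π(i+1)] = 1/2.
By linearity: E[X] = 110 · (1/2) = (111 − 1) · (1/2) = 55 ≈ 55.000000.

E[X] = 55 = 55.000000.


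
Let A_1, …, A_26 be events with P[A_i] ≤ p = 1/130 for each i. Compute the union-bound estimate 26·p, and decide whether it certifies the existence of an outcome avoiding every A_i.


Union bound: P[∪_{i=1}^{26} A_i] ≤ Σ_i P[A_i] ≤ 26·p = 26·(1/130) = 1/5.
Numerically: 1/5 ≈ 0.20000.
Is 1/5 < 1? YES.
Since P[∪ A_i] ≤ 1/5 < 1, the complement has P[∩ A_i^c] ≥ 1 − 1/5 = 4/5 > 0, so some outcome avoids every A_i.

26·p = 1/5 ≈ 0.20000; existence CERTIFIED by the union bound.


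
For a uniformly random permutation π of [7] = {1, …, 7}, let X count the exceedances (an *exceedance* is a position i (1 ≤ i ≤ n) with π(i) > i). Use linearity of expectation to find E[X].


Write X = Σ_{i=1}^{7} X_i, where X_i = 1_{π(i) > i}.
For each fixed i, π(i) is uniform over {1, …, 7} (marginal of a uniform permutation), so P[π(i) > i] = (n − i)/n. Summing: Σ_{i=1}^{7} (n − i)/n = (0 + 1 + … + 6)/7 = 7(7 − 1)/(2·7) = (7 − 1)/2.
Hence E[X] = Σ_{i=1}^{7} (7 − i)/7 = 3 ≈ 3.00000.

E[X] = 3 = 3.00000.


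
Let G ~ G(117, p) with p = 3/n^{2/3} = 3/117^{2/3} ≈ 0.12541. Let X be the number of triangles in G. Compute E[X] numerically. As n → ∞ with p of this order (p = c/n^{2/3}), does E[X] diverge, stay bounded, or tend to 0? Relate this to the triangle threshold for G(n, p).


Number of potential triangles: C(117, 3) = 260130.
Each occurs with probability p³ ≈ (0.12541)³ ≈ 1.97238659e-03.
By linearity: E[X] = C(117, 3)·p³ ≈ 260130 · 1.97238659e-03 ≈ 513.076923.
Since α = 2/3 < 1, p = c/n^{2/3} ≫ 1/n is above the triangle threshold p ~ 1/n. Asymptotically E[X] ~ (c³/6)·n^{3(1−α)} = (3³/6)·n^{1} → ∞; triangles are abundant w.h.p.

E[X] ≈ 513.076923; in regime p = Θ(1/n^{2/3}) E[X] diverges (above the triangle threshold p ~ 1/n).


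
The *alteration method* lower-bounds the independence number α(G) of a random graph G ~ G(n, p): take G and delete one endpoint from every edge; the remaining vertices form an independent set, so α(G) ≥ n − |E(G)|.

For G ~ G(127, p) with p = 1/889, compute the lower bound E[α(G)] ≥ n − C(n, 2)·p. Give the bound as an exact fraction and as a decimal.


E[|E(G)|] = C(127, 2)·p = 8001 · (1/889) = 9.
E[α(G)] ≥ n − E[|E(G)|] = 127 − 9 = 118.
Numerically: ≈ 118.000000.
(This is only a lower bound; the true E[α(G)] may be larger.)

E[α(G)] ≥ 118 ≈ 118.000000.


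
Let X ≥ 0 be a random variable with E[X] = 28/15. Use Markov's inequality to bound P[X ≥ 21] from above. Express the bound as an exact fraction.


μ = E[X] = 28/15, a = 21.
Markov: P[X ≥ 21] ≤ μ/a = (28/15)/21 = 4/45.
Numerically: ≈ 0.08889.
(Since a = 21 > μ = 1.86667, the bound 4/45 is < 1 and informative.)

P[X ≥ 21] ≤ 4/45 ≈ 0.08889.


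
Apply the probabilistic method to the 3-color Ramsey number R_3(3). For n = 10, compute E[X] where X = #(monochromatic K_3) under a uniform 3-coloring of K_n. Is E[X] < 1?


E[X] = C(10, 3) · 3^{1 − 3} = 120 · 3^{−2} = 120/9.
As a reduced fraction: E[X] = 40/3 ≈ 13.3333333.
Is E[X] < 1? NO.
Since E[X] ≥ 1, the first-moment bound is inconclusive at n = 10; it does NOT by itself certify R_3(3) > 10.

E[X] = 40/3 ≈ 13.3333333; E[X] ≥ 1; first-moment method inconclusive here.


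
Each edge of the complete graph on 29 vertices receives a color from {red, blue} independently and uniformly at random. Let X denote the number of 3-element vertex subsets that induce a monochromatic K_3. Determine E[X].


Let X = Σ_S X_S over the C(29, 3) = 3654 subsets S of size 3, where X_S = 1 if the K_3 on S is monochromatic.
For a fixed S, the K_3 on S has C(3, 2) = 3 edges. P[all 3 edges red] = (1/2)^3, and likewise for blue, so P[monochromatic] = 2·(1/2)^3 = 2^{1 − 3} = 1/4.
By linearity: E[X] = C(29, 3) · 2^{1 − 3} = 3654 · 1/4 = 1827/2.
Numerically: E[X] ≈ 913.500.

E[X] = C(29,3)·2^(1−C(3,2)) = 1827/2 ≈ 913.500.


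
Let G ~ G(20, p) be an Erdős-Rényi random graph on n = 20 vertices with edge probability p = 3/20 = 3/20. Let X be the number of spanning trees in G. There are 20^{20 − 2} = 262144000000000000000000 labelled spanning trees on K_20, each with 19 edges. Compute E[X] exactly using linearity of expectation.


K_20 has 20^{20 − 2} = 262144000000000000000000 labelled spanning trees.
For each such spanning tree H, let X_H = 1 if all 19 edges of H are present in G. Then P[X_H = 1] = p^{19} = (3/20)^{19} = 1162261467/5242880000000000000000000.
By linearity: E[X] = Σ_H E[X_H] = 262144000000000000000000 · p^{19} = 262144000000000000000000 · 1162261467/5242880000000000000000000 = 1162261467/20.
Numerically: E[X] ≈ 5.81e+07.

E[X] = 262144000000000000000000 · (3/20)^{19} = 1162261467/20 ≈ 5.81e+07.


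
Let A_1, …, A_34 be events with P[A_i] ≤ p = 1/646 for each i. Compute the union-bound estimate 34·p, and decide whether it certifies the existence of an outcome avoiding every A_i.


Union bound: P[∪_{i=1}^{34} A_i] ≤ Σ_i P[A_i] ≤ 34·p = 34·(1/646) = 1/19.
Numerically: 1/19 ≈ 0.053.
Is 1/19 < 1? YES.
Since P[∪ A_i] ≤ 1/19 < 1, the complement has P[∩ A_i^c] ≥ 1 − 1/19 = 18/19 > 0, so some outcome avoids every A_i.

34·p = 1/19 ≈ 0.053; existence CERTIFIED by the union bound.


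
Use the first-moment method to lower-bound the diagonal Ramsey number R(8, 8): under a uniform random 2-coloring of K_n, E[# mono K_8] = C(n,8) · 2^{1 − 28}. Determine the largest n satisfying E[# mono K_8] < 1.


We need C(n, 8) · 2^{1 − 28} < 1, i.e. C(n, 8) < 2^{28 − 1} = 134217728.
Check values of n near the boundary:
  n = 41: C(41, 8) = 95548245; 95548245 < 134217728? YES
  n = 42: C(42, 8) = 118030185; 118030185 < 134217728? YES
  n = 43: C(43, 8) = 145008513; 145008513 < 134217728? NO
  n = 44: C(44, 8) = 177232627; 177232627 < 134217728? NO
  n = 45: C(45, 8) = 215553195; 215553195 < 134217728? NO
The largest n with C(n, 8) < 134217728 is n = 42 (where E[X] = 118030185/134217728 ≈ 0.8793934). Hence R(8, 8) > 42, i.e. R(8, 8) ≥ 43.

Largest n = 42; hence R(8, 8) > 42.


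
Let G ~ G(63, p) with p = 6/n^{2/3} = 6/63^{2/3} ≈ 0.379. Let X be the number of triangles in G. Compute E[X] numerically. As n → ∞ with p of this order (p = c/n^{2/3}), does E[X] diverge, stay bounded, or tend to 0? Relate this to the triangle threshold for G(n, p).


Number of potential triangles: C(63, 3) = 39711.
Each occurs with probability p³ ≈ (0.379)³ ≈ 5.44218e-02.
By linearity: E[X] = C(63, 3)·p³ ≈ 39711 · 5.44218e-02 ≈ 2161.143.
Since α = 2/3 < 1, p = c/n^{2/3} ≫ 1/n is above the triangle threshold p ~ 1/n. Asymptotically E[X] ~ (c³/6)·n^{3(1−α)} = (6³/6)·n^{1} → ∞; triangles are abundant w.h.p.

E[X] ≈ 2161.143; in regime p = Θ(1/n^{2/3}) E[X] diverges (above the triangle threshold p ~ 1/n).


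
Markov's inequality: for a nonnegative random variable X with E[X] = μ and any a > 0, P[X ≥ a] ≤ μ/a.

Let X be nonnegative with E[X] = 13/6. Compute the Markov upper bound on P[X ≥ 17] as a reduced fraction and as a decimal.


μ = E[X] = 13/6, a = 17.
Markov: P[X ≥ 17] ≤ μ/a = (13/6)/17 = 13/102.
Numerically: ≈ 0.1275.
(Since a = 17 > μ = 2.1667, the bound 13/102 is < 1 and informative.)

P[X ≥ 17] ≤ 13/102 ≈ 0.1275.


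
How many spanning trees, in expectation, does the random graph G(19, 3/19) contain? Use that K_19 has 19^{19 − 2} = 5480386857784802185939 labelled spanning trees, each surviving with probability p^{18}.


K_19 has 19^{19 − 2} = 5480386857784802185939 labelled spanning trees.
For each such spanning tree H, let X_H = 1 if all 18 edges of H are present in G. Then P[X_H = 1] = p^{18} = (3/19)^{18} = 387420489/104127350297911241532841.
By linearity: E[X] = Σ_H E[X_H] = 5480386857784802185939 · p^{18} = 5480386857784802185939 · 387420489/104127350297911241532841 = 387420489/19.
Numerically: E[X] ≈ 2.039e+07.

E[X] = 5480386857784802185939 · (3/19)^{18} = 387420489/19 ≈ 2.039e+07.


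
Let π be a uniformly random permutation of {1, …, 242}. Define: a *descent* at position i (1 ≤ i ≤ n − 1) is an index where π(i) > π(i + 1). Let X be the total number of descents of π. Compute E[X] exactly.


Write X = Σ X_I over i = 1, …, 241, with X_I the indicator of one descent.
There are 241 indicators.
For each fixed i, the pair (π(i), π(i+1)) is a uniformly random ordered pair of distinct values from {1, …, 242}; by symmetry P[π(i) > π(i+1)] = 1/2.
By linearity: E[X] = 241 · (1/2) = (242 − 1) · (1/2) = 241/2 ≈ 120.5000.

E[X] = 241/2 = 120.5000.


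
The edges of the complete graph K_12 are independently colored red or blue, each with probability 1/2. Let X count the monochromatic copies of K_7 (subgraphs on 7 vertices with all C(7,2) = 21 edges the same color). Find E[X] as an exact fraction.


Let X = Σ_S X_S over the C(12, 7) = 792 subsets S of size 7, where X_S = 1 if the K_7 on S is monochromatic.
For a fixed S, the K_7 on S has C(7, 2) = 21 edges. P[all 21 edges red] = (1/2)^21, and likewise for blue, so P[monochromatic] = 2·(1/2)^21 = 2^{1 − 21} = 1/1048576.
By linearity: E[X] = C(12, 7) · 2^{1 − 21} = 792 · 1/1048576 = 99/131072.
Numerically: E[X] ≈ 0.001.

E[X] = C(12,7)·2^(1−C(7,2)) = 99/131072 ≈ 0.001.


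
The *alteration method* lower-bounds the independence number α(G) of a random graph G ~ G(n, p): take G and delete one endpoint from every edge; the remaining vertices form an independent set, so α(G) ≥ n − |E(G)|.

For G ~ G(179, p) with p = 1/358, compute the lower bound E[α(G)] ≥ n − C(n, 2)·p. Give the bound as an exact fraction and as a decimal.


E[|E(G)|] = C(179, 2)·p = 15931 · (1/358) = 89/2.
E[α(G)] ≥ n − E[|E(G)|] = 179 − 89/2 = 269/2.
Numerically: ≈ 134.500000.
(This is only a lower bound; the true E[α(G)] may be larger.)

E[α(G)] ≥ 269/2 ≈ 134.500000.


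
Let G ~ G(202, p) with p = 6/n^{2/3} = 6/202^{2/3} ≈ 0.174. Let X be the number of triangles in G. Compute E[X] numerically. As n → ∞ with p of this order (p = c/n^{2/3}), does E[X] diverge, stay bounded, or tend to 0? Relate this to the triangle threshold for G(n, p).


Number of potential triangles: C(202, 3) = 1353400.
Each occurs with probability p³ ≈ (0.174)³ ≈ 5.29360e-03.
By linearity: E[X] = C(202, 3)·p³ ≈ 1353400 · 5.29360e-03 ≈ 7164.356.
Since α = 2/3 < 1, p = c/n^{2/3} ≫ 1/n is above the triangle threshold p ~ 1/n. Asymptotically E[X] ~ (c³/6)·n^{3(1−α)} = (6³/6)·n^{1} → ∞; triangles are abundant w.h.p.

E[X] ≈ 7164.356; in regime p = Θ(1/n^{2/3}) E[X] diverges (above the triangle threshold p ~ 1/n).


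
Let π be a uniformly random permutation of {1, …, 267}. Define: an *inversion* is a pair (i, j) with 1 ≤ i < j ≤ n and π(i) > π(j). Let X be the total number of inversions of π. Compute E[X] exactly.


Write X = Σ X_I over the C(267, 2) = 35511 pairs i < j, with X_I the indicator of one inversion.
There are 35511 indicators.
For each fixed pair i < j, the values π(i) and π(j) are two distinct elements of {1, …, 267} in uniformly random order; by symmetry P[π(i) > π(j)] = 1/2.
By linearity: E[X] = 35511 · (1/2) = C(267, 2) · (1/2) = 35511/2 = 35511/2 ≈ 17755.5000.

E[X] = 35511/2 = 17755.5000.


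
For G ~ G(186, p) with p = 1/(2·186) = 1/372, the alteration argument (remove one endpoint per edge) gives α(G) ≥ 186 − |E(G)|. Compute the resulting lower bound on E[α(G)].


E[|E(G)|] = C(186, 2)·p = 17205 · (1/372) = 185/4.
E[α(G)] ≥ n − E[|E(G)|] = 186 − 185/4 = 559/4.
Numerically: ≈ 139.75000.
(This is only a lower bound; the true E[α(G)] may be larger.)

E[α(G)] ≥ 559/4 ≈ 139.75000.


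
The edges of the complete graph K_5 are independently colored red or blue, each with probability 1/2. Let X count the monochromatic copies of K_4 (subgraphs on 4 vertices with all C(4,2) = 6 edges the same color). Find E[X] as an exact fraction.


Let X = Σ_S X_S over the C(5, 4) = 5 subsets S of size 4, where X_S = 1 if the K_4 on S is monochromatic.
For a fixed S, the K_4 on S has C(4, 2) = 6 edges. P[all 6 edges red] = (1/2)^6, and likewise for blue, so P[monochromatic] = 2·(1/2)^6 = 2^{1 − 6} = 1/32.
By linearity: E[X] = C(5, 4) · 2^{1 − 6} = 5 · 1/32 = 5/32.
Numerically: E[X] ≈ 0.156.

E[X] = C(5,4)·2^(1−C(4,2)) = 5/32 ≈ 0.156.


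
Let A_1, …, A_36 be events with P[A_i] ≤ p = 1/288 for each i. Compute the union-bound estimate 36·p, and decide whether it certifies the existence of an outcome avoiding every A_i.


Union bound: P[∪_{i=1}^{36} A_i] ≤ Σ_i P[A_i] ≤ 36·p = 36·(1/288) = 1/8.
Numerically: 1/8 ≈ 0.125.
Is 1/8 < 1? YES.
Since P[∪ A_i] ≤ 1/8 < 1, the complement has P[∩ A_i^c] ≥ 1 − 1/8 = 7/8 > 0, so some outcome avoids every A_i.

36·p = 1/8 ≈ 0.125; existence CERTIFIED by the union bound.


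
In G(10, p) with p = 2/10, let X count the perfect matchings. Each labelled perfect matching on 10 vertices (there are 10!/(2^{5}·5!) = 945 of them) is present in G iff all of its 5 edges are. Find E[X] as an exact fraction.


K_10 has 10!/(2^{5}·5!) = 945 labelled perfect matchings.
For each such perfect matching H, let X_H = 1 if all 5 edges of H are present in G. Then P[X_H = 1] = p^{5} = (1/5)^{5} = 1/3125.
Summing the indicators: E[X] = Σ_H E[X_H] = 945 · p^{5} = 945 · 1/3125 = 189/625.
Numerically: E[X] ≈ 0.302.

E[X] = 945 · (1/5)^{5} = 189/625 ≈ 0.302.


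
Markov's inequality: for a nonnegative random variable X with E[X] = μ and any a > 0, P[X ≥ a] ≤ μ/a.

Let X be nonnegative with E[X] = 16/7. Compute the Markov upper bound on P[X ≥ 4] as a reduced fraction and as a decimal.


μ = E[X] = 16/7, a = 4.
Markov: P[X ≥ 4] ≤ μ/a = (16/7)/4 = 4/7.
Numerically: ≈ 0.57143.
(Since a = 4 > μ = 2.28571, the bound 4/7 is < 1 and informative.)

P[X ≥ 4] ≤ 4/7 ≈ 0.57143.


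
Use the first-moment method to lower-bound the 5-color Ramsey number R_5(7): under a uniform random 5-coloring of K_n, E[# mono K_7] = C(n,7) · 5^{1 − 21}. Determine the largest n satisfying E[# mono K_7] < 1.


We need C(n, 7) · 5^{1 − 21} < 1, i.e. C(n, 7) < 5^{21 − 1} = 95367431640625.
Check values of n near the boundary:
  n = 333: C(333, 7) = 84549532139028; 84549532139028 < 95367431640625? YES
  n = 334: C(334, 7) = 86359460961576; 86359460961576 < 95367431640625? YES
  n = 335: C(335, 7) = 88202498238195; 88202498238195 < 95367431640625? YES
  n = 336: C(336, 7) = 90079147136880; 90079147136880 < 95367431640625? YES
  n = 337: C(337, 7) = 91989916924632; 91989916924632 < 95367431640625? YES
  n = 338: C(338, 7) = 93935323022736; 93935323022736 < 95367431640625? YES
  n = 339: C(339, 7) = 95915887062372; 95915887062372 < 95367431640625? NO
  n = 340: C(340, 7) = 97932136940560; 97932136940560 < 95367431640625? NO
  n = 341: C(341, 7) = 99984606876440; 99984606876440 < 95367431640625? NO
The largest n with C(n, 7) < 95367431640625 is n = 338 (where E[X] = 93935323022736/95367431640625 ≈ 0.9849833). Hence R_5(7) > 338, i.e. R_5(7) ≥ 339.

Largest n = 338; hence R_5(7) > 338.


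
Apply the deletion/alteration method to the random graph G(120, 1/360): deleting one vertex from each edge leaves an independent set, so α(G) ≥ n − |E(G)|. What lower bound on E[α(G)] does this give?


E[|E(G)|] = C(120, 2)·p = 7140 · (1/360) = 119/6.
E[α(G)] ≥ n − E[|E(G)|] = 120 − 119/6 = 601/6.
Numerically: ≈ 100.167.
(This is only a lower bound; the true E[α(G)] may be larger.)

E[α(G)] ≥ 601/6 ≈ 100.167.


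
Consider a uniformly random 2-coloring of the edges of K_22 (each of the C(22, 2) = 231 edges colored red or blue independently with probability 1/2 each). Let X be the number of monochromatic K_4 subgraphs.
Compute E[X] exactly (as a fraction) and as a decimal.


Let X = Σ_S X_S over the C(22, 4) = 7315 subsets S of size 4, where X_S = 1 if the K_4 on S is monochromatic.
For a fixed S, the K_4 on S has C(4, 2) = 6 edges. P[all 6 edges red] = (1/2)^6, and likewise for blue, so P[monochromatic] = 2·(1/2)^6 = 2^{1 − 6} = 1/32.
By linearity: E[X] = C(22, 4) · 2^{1 − 6} = 7315 · 1/32 = 7315/32.
Numerically: E[X] ≈ 228.59375.

E[X] = C(22,4)·2^(1−C(4,2)) = 7315/32 ≈ 228.59375.


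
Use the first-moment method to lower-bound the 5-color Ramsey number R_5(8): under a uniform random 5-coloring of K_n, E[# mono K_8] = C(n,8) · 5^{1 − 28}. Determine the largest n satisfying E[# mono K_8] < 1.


We need C(n, 8) · 5^{1 − 28} < 1, i.e. C(n, 8) < 5^{28 − 1} = 7450580596923828125.
Check values of n near the boundary:
  n = 857: C(857, 8) = 6983854138365964575; 6983854138365964575 < 7450580596923828125? YES
  n = 858: C(858, 8) = 7049584530256467771; 7049584530256467771 < 7450580596923828125? YES
  n = 859: C(859, 8) = 7115855595170747139; 7115855595170747139 < 7450580596923828125? YES
  n = 860: C(860, 8) = 7182671140665308145; 7182671140665308145 < 7450580596923828125? YES
  n = 861: C(861, 8) = 7250034996615275865; 7250034996615275865 < 7450580596923828125? YES
  n = 862: C(862, 8) = 7317951015318931845; 7317951015318931845 < 7450580596923828125? YES
  n = 863: C(863, 8) = 7386423071602617757; 7386423071602617757 < 7450580596923828125? YES
  n = 864: C(864, 8) = 7455455062926006708; 7455455062926006708 < 7450580596923828125? NO
The largest n with C(n, 8) < 7450580596923828125 is n = 863 (where E[X] = 7386423071602617757/7450580596923828125 ≈ 0.9914). Hence R_5(8) > 863, i.e. R_5(8) ≥ 864.

Largest n = 863; hence R_5(8) > 863.


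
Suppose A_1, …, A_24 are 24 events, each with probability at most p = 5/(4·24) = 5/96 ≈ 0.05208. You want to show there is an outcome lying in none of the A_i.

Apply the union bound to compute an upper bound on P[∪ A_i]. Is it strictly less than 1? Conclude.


Union bound: P[∪_{i=1}^{24} A_i] ≤ Σ_i P[A_i] ≤ 24·p = 24·(5/96) = 5/4.
Numerically: 5/4 ≈ 1.25000.
Is 5/4 < 1? NO.
Since the bound 5/4 is ≥ 1, the union bound is uninformative here; it does NOT by itself certify existence.

24·p = 5/4 ≈ 1.25000; existence NOT certified by the union bound.


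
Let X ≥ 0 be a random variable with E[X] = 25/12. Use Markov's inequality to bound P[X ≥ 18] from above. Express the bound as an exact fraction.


μ = E[X] = 25/12, a = 18.
Markov: P[X ≥ 18] ≤ μ/a = (25/12)/18 = 25/216.
Numerically: ≈ 0.115741.
(Since a = 18 > μ = 2.083333, the bound 25/216 is < 1 and informative.)

P[X ≥ 18] ≤ 25/216 ≈ 0.115741.


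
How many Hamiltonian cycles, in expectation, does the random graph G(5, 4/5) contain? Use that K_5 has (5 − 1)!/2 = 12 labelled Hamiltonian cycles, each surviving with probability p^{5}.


K_5 has (5 − 1)!/2 = 12 labelled Hamiltonian cycles.
For each such Hamiltonian cycle H, let X_H = 1 if all 5 edges of H are present in G. Then P[X_H = 1] = p^{5} = (4/5)^{5} = 1024/3125.
By linearity: E[X] = Σ_H E[X_H] = 12 · p^{5} = 12 · 1024/3125 = 12288/3125.
Numerically: E[X] ≈ 3.9322.

E[X] = 12 · (4/5)^{5} = 12288/3125 ≈ 3.9322.


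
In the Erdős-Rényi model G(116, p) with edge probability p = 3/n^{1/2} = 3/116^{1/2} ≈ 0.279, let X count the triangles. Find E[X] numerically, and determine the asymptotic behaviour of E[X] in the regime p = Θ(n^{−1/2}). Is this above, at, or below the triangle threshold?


Number of potential triangles: C(116, 3) = 253460.
Each occurs with probability p³ ≈ (0.279)³ ≈ 2.16111e-02.
By linearity: E[X] = C(116, 3)·p³ ≈ 253460 · 2.16111e-02 ≈ 5477.548.
Since α = 1/2 < 1, p = c/n^{1/2} ≫ 1/n is above the triangle threshold p ~ 1/n. Asymptotically E[X] ~ (c³/6)·n^{3(1−α)} = (3³/6)·n^{1.5} → ∞; triangles are abundant w.h.p.

E[X] ≈ 5477.548; in regime p = Θ(1/n^{1/2}) E[X] diverges (above the triangle threshold p ~ 1/n).


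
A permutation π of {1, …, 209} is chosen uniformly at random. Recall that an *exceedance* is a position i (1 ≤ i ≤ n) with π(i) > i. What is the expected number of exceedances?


Write X = Σ_{i=1}^{209} X_i, where X_i = 1_{π(i) > i}.
For each fixed i, π(i) is uniform over {1, …, 209} (marginal of a uniform permutation), so P[π(i) > i] = (n − i)/n. Summing: Σ_{i=1}^{209} (n − i)/n = (0 + 1 + … + 208)/209 = 209(209 − 1)/(2·209) = (209 − 1)/2.
Hence E[X] = Σ_{i=1}^{209} (209 − i)/209 = 104 ≈ 104.000.

E[X] = 104 = 104.000.


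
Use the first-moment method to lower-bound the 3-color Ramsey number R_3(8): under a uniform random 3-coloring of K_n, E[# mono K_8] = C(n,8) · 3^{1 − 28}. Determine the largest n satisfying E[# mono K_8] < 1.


We need C(n, 8) · 3^{1 − 28} < 1, i.e. C(n, 8) < 3^{28 − 1} = 7625597484987.
Check values of n near the boundary:
  n = 150: C(150, 8) = 5257211409450; 5257211409450 < 7625597484987? YES
  n = 151: C(151, 8) = 5551321138650; 5551321138650 < 7625597484987? YES
  n = 152: C(152, 8) = 5859727868575; 5859727868575 < 7625597484987? YES
  n = 153: C(153, 8) = 6183023199255; 6183023199255 < 7625597484987? YES
  n = 154: C(154, 8) = 6521818990995; 6521818990995 < 7625597484987? YES
  n = 155: C(155, 8) = 6876747915675; 6876747915675 < 7625597484987? YES
  n = 156: C(156, 8) = 7248464019225; 7248464019225 < 7625597484987? YES
  n = 157: C(157, 8) = 7637643295425; 7637643295425 < 7625597484987? NO
  n = 158: C(158, 8) = 8044984271181; 8044984271181 < 7625597484987? NO
The largest n with C(n, 8) < 7625597484987 is n = 156 (where E[X] = 805384891025/847288609443 ≈ 0.9505437). Hence R_3(8) > 156, i.e. R_3(8) ≥ 157.

Largest n = 156; hence R_3(8) > 156.


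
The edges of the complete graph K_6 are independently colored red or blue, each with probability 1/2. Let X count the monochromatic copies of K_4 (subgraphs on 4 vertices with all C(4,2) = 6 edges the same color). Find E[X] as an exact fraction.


Let X = Σ_S X_S over the C(6, 4) = 15 subsets S of size 4, where X_S = 1 if the K_4 on S is monochromatic.
For a fixed S, the K_4 on S has C(4, 2) = 6 edges. P[all 6 edges red] = (1/2)^6, and likewise for blue, so P[monochromatic] = 2·(1/2)^6 = 2^{1 − 6} = 1/32.
Summing: E[X] = C(6, 4) · 2^{1 − 6} = 15 · 1/32 = 15/32.
Numerically: E[X] ≈ 0.46875.

E[X] = C(6,4)·2^(1−C(4,2)) = 15/32 ≈ 0.46875.


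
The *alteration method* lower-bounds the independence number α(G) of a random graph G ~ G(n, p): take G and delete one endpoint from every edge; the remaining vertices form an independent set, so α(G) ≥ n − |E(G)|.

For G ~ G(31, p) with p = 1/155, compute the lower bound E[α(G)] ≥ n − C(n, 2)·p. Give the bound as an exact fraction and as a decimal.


E[|E(G)|] = C(31, 2)·p = 465 · (1/155) = 3.
E[α(G)] ≥ n − E[|E(G)|] = 31 − 3 = 28.
Numerically: ≈ 28.0000.
(This is only a lower bound; the true E[α(G)] may be larger.)

E[α(G)] ≥ 28 ≈ 28.0000.


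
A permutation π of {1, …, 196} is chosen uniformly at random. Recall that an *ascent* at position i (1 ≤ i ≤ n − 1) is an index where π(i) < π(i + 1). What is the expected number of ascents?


Write X = Σ X_I over i = 1, …, 195, with X_I the indicator of one ascent.
There are 195 indicators.
For each fixed i, the pair (π(i), π(i+1)) is a uniformly random ordered pair of distinct values from {1, …, 196}; by symmetry P[π(i) < π(i+1)] = 1/2.
By linearity: E[X] = 195 · (1/2) = (196 − 1) · (1/2) = 195/2 ≈ 97.500.

E[X] = 195/2 = 97.500.


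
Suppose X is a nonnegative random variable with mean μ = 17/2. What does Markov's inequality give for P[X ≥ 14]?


μ = E[X] = 17/2, a = 14.
Markov: P[X ≥ 14] ≤ μ/a = (17/2)/14 = 17/28.
Numerically: ≈ 0.607.
(Since a = 14 > μ = 8.500, the bound 17/28 is < 1 and informative.)

P[X ≥ 14] ≤ 17/28 ≈ 0.607.


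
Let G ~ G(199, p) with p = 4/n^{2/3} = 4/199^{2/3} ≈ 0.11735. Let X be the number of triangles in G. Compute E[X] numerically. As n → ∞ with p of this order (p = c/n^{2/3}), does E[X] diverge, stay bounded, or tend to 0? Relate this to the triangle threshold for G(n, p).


Number of potential triangles: C(199, 3) = 1293699.
Each occurs with probability p³ ≈ (0.11735)³ ≈ 1.6161208e-03.
By linearity: E[X] = C(199, 3)·p³ ≈ 1293699 · 1.6161208e-03 ≈ 2090.77387.
Since α = 2/3 < 1, p = c/n^{2/3} ≫ 1/n is above the triangle threshold p ~ 1/n. Asymptotically E[X] ~ (c³/6)·n^{3(1−α)} = (4³/6)·n^{1} → ∞; triangles are abundant w.h.p.

E[X] ≈ 2090.77387; in regime p = Θ(1/n^{2/3}) E[X] diverges (above the triangle threshold p ~ 1/n).


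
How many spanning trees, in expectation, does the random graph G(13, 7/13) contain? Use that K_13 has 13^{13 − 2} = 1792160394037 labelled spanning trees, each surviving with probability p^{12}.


K_13 has 13^{13 − 2} = 1792160394037 labelled spanning trees.
For each such spanning tree H, let X_H = 1 if all 12 edges of H are present in G. Then P[X_H = 1] = p^{12} = (7/13)^{12} = 13841287201/23298085122481.
By linearity: E[X] = Σ_H E[X_H] = 1792160394037 · p^{12} = 1792160394037 · 13841287201/23298085122481 = 13841287201/13.
Numerically: E[X] ≈ 1.0647e+09.

E[X] = 1792160394037 · (7/13)^{12} = 13841287201/13 ≈ 1.0647e+09.


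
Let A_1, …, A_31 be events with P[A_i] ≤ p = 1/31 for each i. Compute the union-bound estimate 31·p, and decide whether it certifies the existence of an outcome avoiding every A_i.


Union bound: P[∪_{i=1}^{31} A_i] ≤ Σ_i P[A_i] ≤ 31·p = 31·(1/31) = 1.
Numerically: 1 ≈ 1.000000.
Is 1 < 1? NO.
Since the bound 1 is ≥ 1, the union bound is uninformative here; it does NOT by itself certify existence.

31·p = 1 ≈ 1.000000; existence NOT certified by the union bound.


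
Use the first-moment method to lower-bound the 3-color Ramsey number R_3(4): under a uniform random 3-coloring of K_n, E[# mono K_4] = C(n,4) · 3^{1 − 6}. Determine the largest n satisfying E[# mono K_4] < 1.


We need C(n, 4) · 3^{1 − 6} < 1, i.e. C(n, 4) < 3^{6 − 1} = 243.
Check values of n near the boundary:
  n = 5: C(5, 4) = 5; 5 < 243? YES
  n = 6: C(6, 4) = 15; 15 < 243? YES
  n = 7: C(7, 4) = 35; 35 < 243? YES
  n = 8: C(8, 4) = 70; 70 < 243? YES
  n = 9: C(9, 4) = 126; 126 < 243? YES
  n = 10: C(10, 4) = 210; 210 < 243? YES
  n = 11: C(11, 4) = 330; 330 < 243? NO
  n = 12: C(12, 4) = 495; 495 < 243? NO
  n = 13: C(13, 4) = 715; 715 < 243? NO
The largest n with C(n, 4) < 243 is n = 10 (where E[X] = 70/81 ≈ 0.8641975). Hence R_3(4) > 10, i.e. R_3(4) ≥ 11.

Largest n = 10; hence R_3(4) > 10.


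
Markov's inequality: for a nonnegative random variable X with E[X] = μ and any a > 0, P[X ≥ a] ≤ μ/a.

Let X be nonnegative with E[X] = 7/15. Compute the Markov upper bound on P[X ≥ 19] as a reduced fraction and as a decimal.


μ = E[X] = 7/15, a = 19.
Markov: P[X ≥ 19] ≤ μ/a = (7/15)/19 = 7/285.
Numerically: ≈ 0.02456.
(Since a = 19 > μ = 0.46667, the bound 7/285 is < 1 and informative.)

P[X ≥ 19] ≤ 7/285 ≈ 0.02456.


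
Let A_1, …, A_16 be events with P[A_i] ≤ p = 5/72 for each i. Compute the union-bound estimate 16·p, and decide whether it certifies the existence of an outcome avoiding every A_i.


Union bound: P[∪_{i=1}^{16} A_i] ≤ Σ_i P[A_i] ≤ 16·p = 16·(5/72) = 10/9.
Numerically: 10/9 ≈ 1.111111.
Is 10/9 < 1? NO.
Since the bound 10/9 is ≥ 1, the union bound is uninformative here; it does NOT by itself certify existence.

16·p = 10/9 ≈ 1.111111; existence NOT certified by the union bound.


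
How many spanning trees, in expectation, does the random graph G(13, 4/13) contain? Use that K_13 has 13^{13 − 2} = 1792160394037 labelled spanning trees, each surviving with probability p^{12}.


K_13 has 13^{13 − 2} = 1792160394037 labelled spanning trees.
For each such spanning tree H, let X_H = 1 if all 12 edges of H are present in G. Then P[X_H = 1] = p^{12} = (4/13)^{12} = 16777216/23298085122481.
By linearity: E[X] = Σ_H E[X_H] = 1792160394037 · p^{12} = 1792160394037 · 16777216/23298085122481 = 16777216/13.
Numerically: E[X] ≈ 1.291e+06.

E[X] = 1792160394037 · (4/13)^{12} = 16777216/13 ≈ 1.291e+06.


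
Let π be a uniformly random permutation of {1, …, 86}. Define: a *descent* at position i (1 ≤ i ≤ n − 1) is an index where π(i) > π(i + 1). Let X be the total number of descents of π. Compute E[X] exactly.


Write X = Σ X_I over i = 1, …, 85, with X_I the indicator of one descent.
There are 85 indicators.
For each fixed i, the pair (π(i), π(i+1)) is a uniformly random ordered pair of distinct values from {1, …, 86}; by symmetry P[π(i) > π(i+1)] = 1/2.
By linearity: E[X] = 85 · (1/2) = (86 − 1) · (1/2) = 85/2 ≈ 42.500000.

E[X] = 85/2 = 42.500000.


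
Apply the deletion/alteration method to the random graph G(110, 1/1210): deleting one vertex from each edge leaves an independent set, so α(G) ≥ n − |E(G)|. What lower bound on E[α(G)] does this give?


E[|E(G)|] = C(110, 2)·p = 5995 · (1/1210) = 109/22.
E[α(G)] ≥ n − E[|E(G)|] = 110 − 109/22 = 2311/22.
Numerically: ≈ 105.0455.
(This is only a lower bound; the true E[α(G)] may be larger.)

E[α(G)] ≥ 2311/22 ≈ 105.0455.


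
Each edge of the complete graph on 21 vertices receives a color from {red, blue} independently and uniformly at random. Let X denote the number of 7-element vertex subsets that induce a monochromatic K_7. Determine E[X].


Let X = Σ_S X_S over the C(21, 7) = 116280 subsets S of size 7, where X_S = 1 if the K_7 on S is monochromatic.
For a fixed S, the K_7 on S has C(7, 2) = 21 edges. P[all 21 edges red] = (1/2)^21, and likewise for blue, so P[monochromatic] = 2·(1/2)^21 = 2^{1 − 21} = 1/1048576.
By linearity of expectation: E[X] = C(21, 7) · 2^{1 − 21} = 116280 · 1/1048576 = 14535/131072.
Numerically: E[X] ≈ 0.110893.

E[X] = C(21,7)·2^(1−C(7,2)) = 14535/131072 ≈ 0.110893.


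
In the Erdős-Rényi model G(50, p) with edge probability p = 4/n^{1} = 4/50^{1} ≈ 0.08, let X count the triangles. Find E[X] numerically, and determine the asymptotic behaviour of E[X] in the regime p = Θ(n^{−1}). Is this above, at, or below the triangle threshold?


Number of potential triangles: C(50, 3) = 19600.
Each occurs with probability p³ ≈ (0.08)³ ≈ 5.12000e-04.
By linearity: E[X] = C(50, 3)·p³ ≈ 19600 · 5.12000e-04 ≈ 10.035.
Here α = 1, so p = 4/n is exactly at the triangle threshold p ~ 1/n. Asymptotically E[X] → c³/6 = 4³/6 = 32/3 ≈ 10.667, a bounded constant. In this regime the triangle count is asymptotically Poisson(c³/6).

E[X] ≈ 10.035; in regime p = Θ(1/n^{1}) E[X] stays bounded (at the triangle threshold p ~ 1/n).


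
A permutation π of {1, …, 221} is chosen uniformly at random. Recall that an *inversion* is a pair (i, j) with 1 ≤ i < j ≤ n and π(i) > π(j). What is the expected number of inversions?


Write X = Σ X_I over the C(221, 2) = 24310 pairs i < j, with X_I the indicator of one inversion.
There are 24310 indicators.
For each fixed pair i < j, the values π(i) and π(j) are two distinct elements of {1, …, 221} in uniformly random order; by symmetry P[π(i) > π(j)] = 1/2.
By linearity: E[X] = 24310 · (1/2) = C(221, 2) · (1/2) = 24310/2 = 12155 ≈ 12155.00000.

E[X] = 12155 = 12155.00000.


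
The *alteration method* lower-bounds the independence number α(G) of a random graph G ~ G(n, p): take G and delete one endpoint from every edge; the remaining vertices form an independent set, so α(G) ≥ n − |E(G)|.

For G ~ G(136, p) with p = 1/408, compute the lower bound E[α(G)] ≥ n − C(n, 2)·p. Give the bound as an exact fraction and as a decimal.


E[|E(G)|] = C(136, 2)·p = 9180 · (1/408) = 45/2.
E[α(G)] ≥ n − E[|E(G)|] = 136 − 45/2 = 227/2.
Numerically: ≈ 113.500.
(This is only a lower bound; the true E[α(G)] may be larger.)

E[α(G)] ≥ 227/2 ≈ 113.500.


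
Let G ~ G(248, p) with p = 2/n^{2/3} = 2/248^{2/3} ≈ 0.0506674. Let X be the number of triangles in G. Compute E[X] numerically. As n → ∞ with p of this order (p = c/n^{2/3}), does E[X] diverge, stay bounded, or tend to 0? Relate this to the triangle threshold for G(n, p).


Number of potential triangles: C(248, 3) = 2511496.
Each occurs with probability p³ ≈ (0.0506674)³ ≈ 1.30072841e-04.
By linearity: E[X] = C(248, 3)·p³ ≈ 2511496 · 1.30072841e-04 ≈ 326.677419.
Since α = 2/3 < 1, p = c/n^{2/3} ≫ 1/n is above the triangle threshold p ~ 1/n. Asymptotically E[X] ~ (c³/6)·n^{3(1−α)} = (2³/6)·n^{1} → ∞; triangles are abundant w.h.p.

E[X] ≈ 326.677419; in regime p = Θ(1/n^{2/3}) E[X] diverges (above the triangle threshold p ~ 1/n).


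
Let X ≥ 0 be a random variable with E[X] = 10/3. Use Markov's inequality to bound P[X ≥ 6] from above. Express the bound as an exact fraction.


μ = E[X] = 10/3, a = 6.
Markov: P[X ≥ 6] ≤ μ/a = (10/3)/6 = 5/9.
Numerically: ≈ 0.556.
(Since a = 6 > μ = 3.333, the bound 5/9 is < 1 and informative.)

P[X ≥ 6] ≤ 5/9 ≈ 0.556.


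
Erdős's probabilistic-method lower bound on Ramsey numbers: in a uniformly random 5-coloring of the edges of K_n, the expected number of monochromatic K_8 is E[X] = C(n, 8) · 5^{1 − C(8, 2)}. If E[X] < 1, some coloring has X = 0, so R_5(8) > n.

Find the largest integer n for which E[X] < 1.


We need C(n, 8) · 5^{1 − 28} < 1, i.e. C(n, 8) < 5^{28 − 1} = 7450580596923828125.
Check values of n near the boundary:
  n = 859: C(859, 8) = 7115855595170747139; 7115855595170747139 < 7450580596923828125? YES
  n = 860: C(860, 8) = 7182671140665308145; 7182671140665308145 < 7450580596923828125? YES
  n = 861: C(861, 8) = 7250034996615275865; 7250034996615275865 < 7450580596923828125? YES
  n = 862: C(862, 8) = 7317951015318931845; 7317951015318931845 < 7450580596923828125? YES
  n = 863: C(863, 8) = 7386423071602617757; 7386423071602617757 < 7450580596923828125? YES
  n = 864: C(864, 8) = 7455455062926006708; 7455455062926006708 < 7450580596923828125? NO
The largest n with C(n, 8) < 7450580596923828125 is n = 863 (where E[X] = 7386423071602617757/7450580596923828125 ≈ 0.991). Hence R_5(8) > 863, i.e. R_5(8) ≥ 864.

Largest n = 863; hence R_5(8) > 863.
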